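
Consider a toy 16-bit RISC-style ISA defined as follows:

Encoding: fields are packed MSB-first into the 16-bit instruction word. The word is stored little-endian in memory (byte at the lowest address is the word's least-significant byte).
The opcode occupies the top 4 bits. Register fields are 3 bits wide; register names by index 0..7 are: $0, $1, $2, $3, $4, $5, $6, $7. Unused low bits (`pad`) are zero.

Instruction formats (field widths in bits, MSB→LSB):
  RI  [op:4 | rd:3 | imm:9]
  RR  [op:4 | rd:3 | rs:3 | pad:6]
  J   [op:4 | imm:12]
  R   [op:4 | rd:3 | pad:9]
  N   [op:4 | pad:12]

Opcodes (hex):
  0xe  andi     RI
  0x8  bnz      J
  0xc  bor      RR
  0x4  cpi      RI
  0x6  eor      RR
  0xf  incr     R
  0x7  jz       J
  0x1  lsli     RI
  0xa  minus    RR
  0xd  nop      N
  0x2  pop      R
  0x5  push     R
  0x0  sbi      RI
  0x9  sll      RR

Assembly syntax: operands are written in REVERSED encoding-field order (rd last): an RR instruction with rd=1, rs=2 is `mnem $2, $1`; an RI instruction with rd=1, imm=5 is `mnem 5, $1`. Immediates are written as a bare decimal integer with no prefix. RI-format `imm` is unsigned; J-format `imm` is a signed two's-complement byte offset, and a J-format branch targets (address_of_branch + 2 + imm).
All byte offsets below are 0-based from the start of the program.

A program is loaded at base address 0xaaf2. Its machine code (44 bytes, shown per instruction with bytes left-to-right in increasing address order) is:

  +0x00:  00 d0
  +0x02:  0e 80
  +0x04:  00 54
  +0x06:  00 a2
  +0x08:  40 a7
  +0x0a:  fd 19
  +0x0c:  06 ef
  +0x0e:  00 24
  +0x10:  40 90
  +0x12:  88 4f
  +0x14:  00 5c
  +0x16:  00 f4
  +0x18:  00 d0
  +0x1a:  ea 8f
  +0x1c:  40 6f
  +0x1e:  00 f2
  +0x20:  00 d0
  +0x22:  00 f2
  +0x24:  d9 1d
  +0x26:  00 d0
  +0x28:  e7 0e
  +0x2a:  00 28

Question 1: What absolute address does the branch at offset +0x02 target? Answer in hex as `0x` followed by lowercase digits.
0xab04

@+02  little-endian(0e 80) = 0x800e
  top 4b → 0x8 → bnz [J]
  imm: (w>>0)&0xfff=0xe → 14
  target = base 0xaaf2 + off 0x02 + 2 + imm 14 = 0xab04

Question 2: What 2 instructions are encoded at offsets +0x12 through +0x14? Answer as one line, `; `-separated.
@+12  little-endian(88 4f) = 0x4f88
  opcode bits[15:12]=0x4: cpi/RI
  rd: (w>>9)&0x7=0x7 → $7
  imm: (w>>0)&0x1ff=0x188 → 392
@+14  little-endian(00 5c) = 0x5c00
  opcode bits[15:12]=0x5: push/R
  rd: (w>>9)&0x7=0x6 → $6

cpi 392, $7; push $6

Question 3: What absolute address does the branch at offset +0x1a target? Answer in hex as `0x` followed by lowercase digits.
[1a] ea 8f → 0x8fea
  opcode bits[15:12]=0x8: bnz/J
  [11:0] imm=4074 (s12→-22) = -22
  target = base 0xaaf2 + off 0x1a + 2 + imm -22 = 0xaaf8

0xaaf8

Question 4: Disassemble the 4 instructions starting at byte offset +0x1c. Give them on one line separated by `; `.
eor $5, $7; incr $1; nop; incr $1

off 0x1c: read 40 6f as little → 0x6f40
  top 4b → 0x6 → eor [RR]
  rd: (w>>9)&0x7=0x7 → $7
  rs: (w>>6)&0x7=0x5 → $5
off 0x1e: read 00 f2 as little → 0xf200
  top 4b → 0xf → incr [R]
  rd: (w>>9)&0x7=0x1 → $1
off 0x20: read 00 d0 as little → 0xd000
  top 4b → 0xd → nop [N]
off 0x22: read 00 f2 as little → 0xf200
  top 4b → 0xf → incr [R]
  rd: (w>>9)&0x7=0x1 → $1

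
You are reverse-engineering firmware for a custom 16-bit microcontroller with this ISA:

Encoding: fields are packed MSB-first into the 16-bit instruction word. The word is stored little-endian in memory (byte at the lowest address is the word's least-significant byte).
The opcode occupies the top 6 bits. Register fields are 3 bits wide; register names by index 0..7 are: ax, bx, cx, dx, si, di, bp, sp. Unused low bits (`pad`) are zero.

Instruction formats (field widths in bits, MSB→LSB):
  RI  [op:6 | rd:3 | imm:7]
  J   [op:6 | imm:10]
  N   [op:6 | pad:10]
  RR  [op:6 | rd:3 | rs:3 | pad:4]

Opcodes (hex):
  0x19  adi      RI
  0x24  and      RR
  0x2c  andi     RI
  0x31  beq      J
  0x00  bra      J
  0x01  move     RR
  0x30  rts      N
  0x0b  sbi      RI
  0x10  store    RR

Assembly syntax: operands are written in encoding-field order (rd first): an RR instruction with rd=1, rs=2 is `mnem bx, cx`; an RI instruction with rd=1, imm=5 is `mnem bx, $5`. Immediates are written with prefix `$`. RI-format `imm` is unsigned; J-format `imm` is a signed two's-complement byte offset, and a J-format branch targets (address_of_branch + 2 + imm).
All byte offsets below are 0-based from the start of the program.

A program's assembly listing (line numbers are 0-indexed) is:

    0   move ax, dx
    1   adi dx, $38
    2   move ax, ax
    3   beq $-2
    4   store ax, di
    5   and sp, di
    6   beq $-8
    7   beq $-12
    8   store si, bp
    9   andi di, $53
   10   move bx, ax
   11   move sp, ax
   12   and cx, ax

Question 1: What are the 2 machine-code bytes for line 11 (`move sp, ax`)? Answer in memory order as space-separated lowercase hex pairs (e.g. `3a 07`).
line 11 (move): pack op=0x1:6|rd=7:3|rs=0:3|pad=0:4 = 0x0780; little→ 80 07

80 07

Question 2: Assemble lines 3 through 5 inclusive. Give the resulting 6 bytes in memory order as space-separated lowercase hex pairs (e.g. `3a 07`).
3. beq fields op=0x31:6|imm=-2:10 → word c7feh → fe c7
4. store fields op=0x10:6|rd=0:3|rs=5:3|pad=0:4 → word 4050h → 50 40
5. and fields op=0x24:6|rd=7:3|rs=5:3|pad=0:4 → word 93d0h → d0 93

fe c7 50 40 d0 93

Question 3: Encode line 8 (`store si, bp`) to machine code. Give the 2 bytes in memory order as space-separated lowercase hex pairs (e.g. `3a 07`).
L8: store op=0x10:6|rd=4:3|rs=6:3|pad=0:4 ⇒ 0x4260 ⇒ little 60 42

60 42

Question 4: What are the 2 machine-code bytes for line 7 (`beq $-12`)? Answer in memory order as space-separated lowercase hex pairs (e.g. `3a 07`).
7. beq fields op=0x31:6|imm=-12:10 → word c7f4h → f4 c7

f4 c7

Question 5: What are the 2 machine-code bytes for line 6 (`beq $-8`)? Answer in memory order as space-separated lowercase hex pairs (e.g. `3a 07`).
6. beq fields op=0x31:6|imm=-8:10 → word c7f8h → f8 c7

f8 c7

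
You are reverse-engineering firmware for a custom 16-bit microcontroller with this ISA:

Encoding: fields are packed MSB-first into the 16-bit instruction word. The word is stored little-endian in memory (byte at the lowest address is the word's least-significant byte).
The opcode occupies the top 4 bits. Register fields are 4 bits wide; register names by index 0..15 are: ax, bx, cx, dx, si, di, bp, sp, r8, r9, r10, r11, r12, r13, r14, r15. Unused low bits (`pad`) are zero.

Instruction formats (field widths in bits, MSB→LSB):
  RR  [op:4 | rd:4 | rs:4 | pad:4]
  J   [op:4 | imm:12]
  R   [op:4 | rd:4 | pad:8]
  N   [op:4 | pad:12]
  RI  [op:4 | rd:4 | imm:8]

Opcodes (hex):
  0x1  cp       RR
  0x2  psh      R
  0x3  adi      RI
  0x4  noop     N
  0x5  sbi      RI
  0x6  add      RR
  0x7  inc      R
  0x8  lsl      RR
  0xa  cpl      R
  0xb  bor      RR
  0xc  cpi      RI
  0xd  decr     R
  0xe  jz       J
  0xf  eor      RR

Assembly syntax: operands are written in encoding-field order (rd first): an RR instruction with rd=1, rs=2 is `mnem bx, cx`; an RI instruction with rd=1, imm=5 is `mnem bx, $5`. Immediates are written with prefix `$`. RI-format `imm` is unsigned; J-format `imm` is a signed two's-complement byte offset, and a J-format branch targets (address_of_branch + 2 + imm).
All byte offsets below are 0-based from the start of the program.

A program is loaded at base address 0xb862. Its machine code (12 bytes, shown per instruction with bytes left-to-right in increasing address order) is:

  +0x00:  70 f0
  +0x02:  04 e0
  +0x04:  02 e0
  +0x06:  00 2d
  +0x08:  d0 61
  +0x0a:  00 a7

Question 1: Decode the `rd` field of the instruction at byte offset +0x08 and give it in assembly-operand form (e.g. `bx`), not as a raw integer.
[08] d0 61 → 0x61d0
  top 4b → 0x6 → add [RR]
  rd@[11:8]=0x1 ⇒ bx
  rs@[7:4]=0xd ⇒ r13

bx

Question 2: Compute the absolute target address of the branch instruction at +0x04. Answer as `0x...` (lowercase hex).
@+04  little-endian(02 e0) = 0xe002
  op=0xe002>>12=0xe ⇒ jz (J)
  imm: (w>>0)&0xfff=0x2 → $2
  target = base 0xb862 + off 0x04 + 2 + imm 2 = 0xb86a

0xb86a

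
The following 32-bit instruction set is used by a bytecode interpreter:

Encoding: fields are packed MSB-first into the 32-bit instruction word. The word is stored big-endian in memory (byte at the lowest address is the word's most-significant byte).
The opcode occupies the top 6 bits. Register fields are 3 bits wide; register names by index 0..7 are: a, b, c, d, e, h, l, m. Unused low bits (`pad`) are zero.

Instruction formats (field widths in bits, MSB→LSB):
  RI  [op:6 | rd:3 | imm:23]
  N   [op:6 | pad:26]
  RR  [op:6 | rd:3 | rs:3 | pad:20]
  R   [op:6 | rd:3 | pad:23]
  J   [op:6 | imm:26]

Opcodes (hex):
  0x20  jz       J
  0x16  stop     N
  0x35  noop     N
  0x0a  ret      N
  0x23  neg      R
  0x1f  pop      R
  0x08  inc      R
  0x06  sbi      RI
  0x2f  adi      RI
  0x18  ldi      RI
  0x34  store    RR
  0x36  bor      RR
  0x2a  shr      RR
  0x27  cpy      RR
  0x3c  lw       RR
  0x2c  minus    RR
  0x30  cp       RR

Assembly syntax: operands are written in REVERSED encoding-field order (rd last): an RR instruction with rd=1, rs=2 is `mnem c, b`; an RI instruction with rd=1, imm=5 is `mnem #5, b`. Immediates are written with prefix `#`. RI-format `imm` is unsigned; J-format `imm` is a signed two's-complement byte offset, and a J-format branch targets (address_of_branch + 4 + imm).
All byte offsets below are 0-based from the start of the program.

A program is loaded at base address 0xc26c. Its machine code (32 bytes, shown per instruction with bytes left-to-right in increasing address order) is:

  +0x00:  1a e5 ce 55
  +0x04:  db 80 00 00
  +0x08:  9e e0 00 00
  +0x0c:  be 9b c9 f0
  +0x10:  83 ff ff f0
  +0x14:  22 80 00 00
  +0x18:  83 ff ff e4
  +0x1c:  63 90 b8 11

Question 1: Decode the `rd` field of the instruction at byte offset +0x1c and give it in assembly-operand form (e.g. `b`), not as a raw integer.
off 0x1c: read 63 90 b8 11 as big → 0x6390b811
  top 6b → 0x18 → ldi [RI]
  rd@[25:23]=0x7 ⇒ m
  imm@[22:0]=0x10b811 ⇒ #1095697

m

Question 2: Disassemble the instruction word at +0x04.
bor a, m

[04] db 80 00 00 → 0xdb800000
  top 6b → 0x36 → bor [RR]
  [25:23] rd=7 = m
  [22:20] rs=0 = a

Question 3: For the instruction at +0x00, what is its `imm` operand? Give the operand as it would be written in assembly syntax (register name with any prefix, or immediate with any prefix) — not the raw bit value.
off 0x00: read 1a e5 ce 55 as big → 0x1ae5ce55
  top 6b → 0x6 → sbi [RI]
  rd@[25:23]=0x5 ⇒ h
  imm@[22:0]=0x65ce55 ⇒ #6671957

#6671957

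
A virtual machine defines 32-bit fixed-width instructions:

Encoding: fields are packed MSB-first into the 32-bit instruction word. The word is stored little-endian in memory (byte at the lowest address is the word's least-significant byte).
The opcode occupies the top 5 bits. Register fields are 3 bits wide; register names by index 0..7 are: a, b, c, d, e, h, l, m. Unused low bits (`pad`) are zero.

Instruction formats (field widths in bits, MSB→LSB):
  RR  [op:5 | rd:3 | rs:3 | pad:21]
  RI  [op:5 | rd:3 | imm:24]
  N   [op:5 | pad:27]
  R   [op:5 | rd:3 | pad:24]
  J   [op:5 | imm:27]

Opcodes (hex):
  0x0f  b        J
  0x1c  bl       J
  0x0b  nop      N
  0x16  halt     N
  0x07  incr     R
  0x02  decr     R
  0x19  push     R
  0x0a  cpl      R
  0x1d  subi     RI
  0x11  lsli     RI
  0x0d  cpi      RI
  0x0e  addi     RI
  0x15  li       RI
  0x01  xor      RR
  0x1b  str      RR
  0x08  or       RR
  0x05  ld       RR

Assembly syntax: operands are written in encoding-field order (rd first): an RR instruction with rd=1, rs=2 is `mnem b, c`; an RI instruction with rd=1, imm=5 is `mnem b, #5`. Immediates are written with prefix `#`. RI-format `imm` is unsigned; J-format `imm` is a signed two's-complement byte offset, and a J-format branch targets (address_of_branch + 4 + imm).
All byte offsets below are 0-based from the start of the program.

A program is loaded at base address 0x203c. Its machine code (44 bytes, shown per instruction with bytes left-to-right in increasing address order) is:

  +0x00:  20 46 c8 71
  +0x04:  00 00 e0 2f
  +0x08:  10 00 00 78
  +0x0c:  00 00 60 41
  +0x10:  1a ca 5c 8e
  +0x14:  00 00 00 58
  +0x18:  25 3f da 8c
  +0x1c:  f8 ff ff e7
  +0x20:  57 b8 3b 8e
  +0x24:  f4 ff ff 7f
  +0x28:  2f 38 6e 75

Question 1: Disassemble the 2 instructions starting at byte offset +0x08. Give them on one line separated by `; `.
@+08  little-endian(10 00 00 78) = 0x78000010
  top 5b → 0xf → b [J]
  imm: (w>>0)&0x7ffffff=0x10 → #16
@+0c  little-endian(00 00 60 41) = 0x41600000
  top 5b → 0x8 → or [RR]
  rd: (w>>24)&0x7=0x1 → b
  rs: (w>>21)&0x7=0x3 → d

b #16; or b, d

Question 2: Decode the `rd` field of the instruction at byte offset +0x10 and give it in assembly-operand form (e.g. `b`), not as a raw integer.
[10] 1a ca 5c 8e → 0x8e5cca1a
  op=0x8e5cca1a>>27=0x11 ⇒ lsli (RI)
  rd: (w>>24)&0x7=0x6 → l
  imm: (w>>0)&0xffffff=0x5cca1a → #6081050

l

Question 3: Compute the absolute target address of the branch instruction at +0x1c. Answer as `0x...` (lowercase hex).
0x2054

@+1c  little-endian(f8 ff ff e7) = 0xe7fffff8
  op=0xe7fffff8>>27=0x1c ⇒ bl (J)
  imm: (w>>0)&0x7ffffff=0x7fffff8 (s27→-8) → #-8
  target = base 0x203c + off 0x1c + 4 + imm -8 = 0x2054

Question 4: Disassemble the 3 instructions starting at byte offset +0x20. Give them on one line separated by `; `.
lsli l, #3913815; b #-12; addi h, #7223343

+0x20: 57 b8 3b 8e ⇒ word 0x8e3bb857 (little)
  op=0x8e3bb857>>27=0x11 ⇒ lsli (RI)
  rd: (w>>24)&0x7=0x6 → l
  imm: (w>>0)&0xffffff=0x3bb857 → #3913815
+0x24: f4 ff ff 7f ⇒ word 0x7ffffff4 (little)
  op=0x7ffffff4>>27=0xf ⇒ b (J)
  imm: (w>>0)&0x7ffffff=0x7fffff4 (s27→-12) → #-12
+0x28: 2f 38 6e 75 ⇒ word 0x756e382f (little)
  op=0x756e382f>>27=0xe ⇒ addi (RI)
  rd: (w>>24)&0x7=0x5 → h
  imm: (w>>0)&0xffffff=0x6e382f → #7223343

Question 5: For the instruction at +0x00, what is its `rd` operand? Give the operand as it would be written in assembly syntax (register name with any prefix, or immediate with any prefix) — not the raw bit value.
b

@+00  little-endian(20 46 c8 71) = 0x71c84620
  op=0x71c84620>>27=0xe ⇒ addi (RI)
  rd: (w>>24)&0x7=0x1 → b
  imm: (w>>0)&0xffffff=0xc84620 → #13125152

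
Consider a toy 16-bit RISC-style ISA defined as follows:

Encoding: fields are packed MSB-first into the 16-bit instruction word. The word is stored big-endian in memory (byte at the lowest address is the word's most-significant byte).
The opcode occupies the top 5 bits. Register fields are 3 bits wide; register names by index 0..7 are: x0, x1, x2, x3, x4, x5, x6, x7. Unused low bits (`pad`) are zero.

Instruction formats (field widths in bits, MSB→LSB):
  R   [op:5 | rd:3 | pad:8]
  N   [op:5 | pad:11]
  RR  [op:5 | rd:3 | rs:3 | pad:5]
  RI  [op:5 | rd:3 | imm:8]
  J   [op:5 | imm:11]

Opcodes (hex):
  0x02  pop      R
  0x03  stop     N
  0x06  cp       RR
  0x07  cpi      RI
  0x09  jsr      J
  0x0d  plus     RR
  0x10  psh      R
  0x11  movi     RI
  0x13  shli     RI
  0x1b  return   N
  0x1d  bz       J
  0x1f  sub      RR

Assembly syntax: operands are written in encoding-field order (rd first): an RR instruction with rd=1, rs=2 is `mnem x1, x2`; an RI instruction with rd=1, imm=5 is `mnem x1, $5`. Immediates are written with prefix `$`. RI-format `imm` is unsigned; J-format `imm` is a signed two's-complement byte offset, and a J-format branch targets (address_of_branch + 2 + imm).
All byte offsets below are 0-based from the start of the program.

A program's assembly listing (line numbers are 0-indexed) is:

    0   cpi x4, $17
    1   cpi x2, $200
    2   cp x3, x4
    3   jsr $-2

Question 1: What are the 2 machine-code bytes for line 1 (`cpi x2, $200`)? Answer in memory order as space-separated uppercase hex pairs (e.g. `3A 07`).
3A C8

1. cpi fields op=0x7:5|rd=2:3|imm=200:8 → word 3ac8h → 3a c8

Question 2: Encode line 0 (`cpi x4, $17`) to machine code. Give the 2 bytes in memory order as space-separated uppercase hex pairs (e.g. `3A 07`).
0. cpi fields op=0x7:5|rd=4:3|imm=17:8 → word 3c11h → 3c 11

3C 11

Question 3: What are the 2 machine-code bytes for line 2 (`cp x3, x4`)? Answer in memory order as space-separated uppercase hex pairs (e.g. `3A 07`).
33 80

line 2 (cp): pack op=0x6:5|rd=3:3|rs=4:3|pad=0:5 = 0x3380; big→ 33 80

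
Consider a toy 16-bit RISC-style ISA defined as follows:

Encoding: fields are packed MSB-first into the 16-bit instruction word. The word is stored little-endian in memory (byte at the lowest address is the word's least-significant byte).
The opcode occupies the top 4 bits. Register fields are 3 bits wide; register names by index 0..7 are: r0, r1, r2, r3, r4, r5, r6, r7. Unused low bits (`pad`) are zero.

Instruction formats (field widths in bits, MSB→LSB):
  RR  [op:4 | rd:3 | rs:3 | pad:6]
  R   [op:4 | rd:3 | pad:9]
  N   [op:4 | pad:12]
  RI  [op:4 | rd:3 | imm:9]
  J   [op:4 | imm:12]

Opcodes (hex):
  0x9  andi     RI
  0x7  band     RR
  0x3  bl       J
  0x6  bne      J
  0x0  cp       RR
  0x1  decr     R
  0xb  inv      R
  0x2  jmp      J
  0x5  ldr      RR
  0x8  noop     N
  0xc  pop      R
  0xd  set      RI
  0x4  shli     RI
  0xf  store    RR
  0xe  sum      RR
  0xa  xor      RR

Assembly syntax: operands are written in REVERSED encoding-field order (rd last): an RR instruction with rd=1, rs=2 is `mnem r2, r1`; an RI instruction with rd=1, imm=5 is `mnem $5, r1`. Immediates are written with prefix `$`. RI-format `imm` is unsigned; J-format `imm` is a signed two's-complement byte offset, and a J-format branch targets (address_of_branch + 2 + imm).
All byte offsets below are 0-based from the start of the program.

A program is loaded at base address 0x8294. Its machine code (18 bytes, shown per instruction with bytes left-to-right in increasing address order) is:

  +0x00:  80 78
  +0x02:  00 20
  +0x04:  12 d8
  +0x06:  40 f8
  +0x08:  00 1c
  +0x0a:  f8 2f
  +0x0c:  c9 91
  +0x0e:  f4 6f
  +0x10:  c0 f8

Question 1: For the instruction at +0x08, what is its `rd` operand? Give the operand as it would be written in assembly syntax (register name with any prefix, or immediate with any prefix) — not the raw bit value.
r6

@+08  little-endian(00 1c) = 0x1c00
  opcode bits[15:12]=0x1: decr/R
  rd@[11:9]=0x6 ⇒ r6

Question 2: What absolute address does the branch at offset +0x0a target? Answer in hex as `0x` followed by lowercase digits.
+0x0a: f8 2f ⇒ word 0x2ff8 (little)
  op=0x2ff8>>12=0x2 ⇒ jmp (J)
  [11:0] imm=4088 (s12→-8) = $-8
  target = base 0x8294 + off 0x0a + 2 + imm -8 = 0x8298

0x8298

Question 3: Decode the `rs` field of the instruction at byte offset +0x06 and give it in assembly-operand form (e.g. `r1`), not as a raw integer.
r1

[06] 40 f8 → 0xf840
  op=0xf840>>12=0xf ⇒ store (RR)
  [11:9] rd=4 = r4
  [8:6] rs=1 = r1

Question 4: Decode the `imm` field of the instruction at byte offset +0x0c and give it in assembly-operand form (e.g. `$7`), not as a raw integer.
+0x0c: c9 91 ⇒ word 0x91c9 (little)
  op=0x91c9>>12=0x9 ⇒ andi (RI)
  rd@[11:9]=0x0 ⇒ r0
  imm@[8:0]=0x1c9 ⇒ $457

$457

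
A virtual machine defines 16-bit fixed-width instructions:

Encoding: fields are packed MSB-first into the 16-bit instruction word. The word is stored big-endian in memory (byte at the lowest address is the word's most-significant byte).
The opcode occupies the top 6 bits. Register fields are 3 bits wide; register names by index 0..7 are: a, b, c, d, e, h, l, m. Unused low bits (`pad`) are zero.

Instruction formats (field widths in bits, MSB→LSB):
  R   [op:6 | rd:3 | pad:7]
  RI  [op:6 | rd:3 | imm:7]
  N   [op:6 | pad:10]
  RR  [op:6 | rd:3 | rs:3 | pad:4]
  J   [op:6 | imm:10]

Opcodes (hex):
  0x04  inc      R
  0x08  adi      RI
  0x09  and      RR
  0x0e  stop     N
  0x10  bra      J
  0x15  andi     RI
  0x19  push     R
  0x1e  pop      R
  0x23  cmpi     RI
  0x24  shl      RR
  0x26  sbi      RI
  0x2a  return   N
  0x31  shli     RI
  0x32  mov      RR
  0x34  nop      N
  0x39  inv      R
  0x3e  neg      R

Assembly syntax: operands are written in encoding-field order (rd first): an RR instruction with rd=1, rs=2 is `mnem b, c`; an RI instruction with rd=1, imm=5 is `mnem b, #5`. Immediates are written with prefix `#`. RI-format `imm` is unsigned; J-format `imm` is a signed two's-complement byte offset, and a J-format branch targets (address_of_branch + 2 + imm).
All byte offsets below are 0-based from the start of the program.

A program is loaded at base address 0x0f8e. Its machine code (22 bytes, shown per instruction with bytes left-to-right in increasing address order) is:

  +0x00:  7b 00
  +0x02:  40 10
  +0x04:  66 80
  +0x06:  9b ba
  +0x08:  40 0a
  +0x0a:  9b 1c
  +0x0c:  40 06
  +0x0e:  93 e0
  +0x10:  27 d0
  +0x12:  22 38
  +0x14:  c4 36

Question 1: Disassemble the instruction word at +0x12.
adi e, #56

@+12  big-endian(22 38) = 0x2238
  top 6b → 0x8 → adi [RI]
  rd@[9:7]=0x4 ⇒ e
  imm@[6:0]=0x38 ⇒ #56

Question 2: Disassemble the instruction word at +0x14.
@+14  big-endian(c4 36) = 0xc436
  op=0xc436>>10=0x31 ⇒ shli (RI)
  [9:7] rd=0 = a
  [6:0] imm=54 = #54

shli a, #54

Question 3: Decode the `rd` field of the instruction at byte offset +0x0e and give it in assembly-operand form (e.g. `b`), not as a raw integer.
m

+0x0e: 93 e0 ⇒ word 0x93e0 (big)
  op=0x93e0>>10=0x24 ⇒ shl (RR)
  rd@[9:7]=0x7 ⇒ m
  rs@[6:4]=0x6 ⇒ l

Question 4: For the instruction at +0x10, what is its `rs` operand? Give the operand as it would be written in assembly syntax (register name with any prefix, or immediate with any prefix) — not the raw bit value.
off 0x10: read 27 d0 as big → 0x27d0
  op=0x27d0>>10=0x9 ⇒ and (RR)
  [9:7] rd=7 = m
  [6:4] rs=5 = h

h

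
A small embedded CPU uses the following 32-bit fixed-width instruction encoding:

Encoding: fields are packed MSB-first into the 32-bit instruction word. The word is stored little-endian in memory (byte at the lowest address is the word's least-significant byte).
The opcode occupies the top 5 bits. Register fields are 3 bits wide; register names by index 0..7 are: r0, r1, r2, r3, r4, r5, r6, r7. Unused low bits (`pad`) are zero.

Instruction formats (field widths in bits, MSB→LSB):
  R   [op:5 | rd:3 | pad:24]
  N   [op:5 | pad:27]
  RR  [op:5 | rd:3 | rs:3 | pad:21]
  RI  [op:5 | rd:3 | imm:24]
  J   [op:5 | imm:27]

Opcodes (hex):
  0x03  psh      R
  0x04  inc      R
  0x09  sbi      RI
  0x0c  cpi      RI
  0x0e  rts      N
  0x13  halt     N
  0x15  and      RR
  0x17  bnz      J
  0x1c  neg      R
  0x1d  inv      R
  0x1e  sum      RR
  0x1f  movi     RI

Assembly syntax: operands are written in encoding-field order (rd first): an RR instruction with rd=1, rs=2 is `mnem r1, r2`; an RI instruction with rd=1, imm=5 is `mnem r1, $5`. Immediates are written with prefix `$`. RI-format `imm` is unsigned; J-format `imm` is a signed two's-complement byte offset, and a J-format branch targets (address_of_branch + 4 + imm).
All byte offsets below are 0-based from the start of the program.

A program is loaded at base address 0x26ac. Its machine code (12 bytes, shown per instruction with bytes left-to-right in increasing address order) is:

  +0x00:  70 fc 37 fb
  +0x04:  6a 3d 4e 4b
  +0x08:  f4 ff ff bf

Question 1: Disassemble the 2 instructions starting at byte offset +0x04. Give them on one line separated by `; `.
+0x04: 6a 3d 4e 4b ⇒ word 0x4b4e3d6a (little)
  opcode bits[31:27]=0x9: sbi/RI
  [26:24] rd=3 = r3
  [23:0] imm=5127530 = $5127530
+0x08: f4 ff ff bf ⇒ word 0xbffffff4 (little)
  opcode bits[31:27]=0x17: bnz/J
  [26:0] imm=134217716 (s27→-12) = $-12

sbi r3, $5127530; bnz $-12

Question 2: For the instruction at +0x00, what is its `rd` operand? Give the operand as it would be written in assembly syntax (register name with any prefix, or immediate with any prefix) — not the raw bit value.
off 0x00: read 70 fc 37 fb as little → 0xfb37fc70
  op=0xfb37fc70>>27=0x1f ⇒ movi (RI)
  [26:24] rd=3 = r3
  [23:0] imm=3669104 = $3669104

r3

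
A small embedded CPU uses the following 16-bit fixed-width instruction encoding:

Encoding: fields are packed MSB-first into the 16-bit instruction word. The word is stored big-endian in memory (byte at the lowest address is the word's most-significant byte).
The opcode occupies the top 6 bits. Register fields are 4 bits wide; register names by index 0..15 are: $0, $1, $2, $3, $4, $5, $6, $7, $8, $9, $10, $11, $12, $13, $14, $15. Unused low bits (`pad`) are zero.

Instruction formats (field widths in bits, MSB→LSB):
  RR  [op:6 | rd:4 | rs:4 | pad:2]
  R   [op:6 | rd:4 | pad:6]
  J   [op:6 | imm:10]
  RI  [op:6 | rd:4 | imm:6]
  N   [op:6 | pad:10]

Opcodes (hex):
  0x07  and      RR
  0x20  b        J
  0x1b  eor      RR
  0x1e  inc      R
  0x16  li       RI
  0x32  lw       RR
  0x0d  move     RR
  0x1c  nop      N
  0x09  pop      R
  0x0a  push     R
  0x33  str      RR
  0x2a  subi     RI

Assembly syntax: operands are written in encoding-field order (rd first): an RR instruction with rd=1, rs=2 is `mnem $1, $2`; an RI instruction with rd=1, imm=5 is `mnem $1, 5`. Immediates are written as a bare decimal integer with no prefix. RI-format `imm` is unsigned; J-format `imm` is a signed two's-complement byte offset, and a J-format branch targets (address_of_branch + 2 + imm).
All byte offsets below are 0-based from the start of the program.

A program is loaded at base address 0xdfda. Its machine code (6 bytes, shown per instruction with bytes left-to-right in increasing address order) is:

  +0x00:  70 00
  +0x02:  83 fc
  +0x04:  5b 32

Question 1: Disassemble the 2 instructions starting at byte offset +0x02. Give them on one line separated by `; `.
b -4; li $12, 50

+0x02: 83 fc ⇒ word 0x83fc (big)
  opcode bits[15:10]=0x20: b/J
  imm@[9:0]=0x3fc (s10→-4) ⇒ -4
+0x04: 5b 32 ⇒ word 0x5b32 (big)
  opcode bits[15:10]=0x16: li/RI
  rd@[9:6]=0xc ⇒ $12
  imm@[5:0]=0x32 ⇒ 50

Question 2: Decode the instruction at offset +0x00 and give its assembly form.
off 0x00: read 70 00 as big → 0x7000
  top 6b → 0x1c → nop [N]

nop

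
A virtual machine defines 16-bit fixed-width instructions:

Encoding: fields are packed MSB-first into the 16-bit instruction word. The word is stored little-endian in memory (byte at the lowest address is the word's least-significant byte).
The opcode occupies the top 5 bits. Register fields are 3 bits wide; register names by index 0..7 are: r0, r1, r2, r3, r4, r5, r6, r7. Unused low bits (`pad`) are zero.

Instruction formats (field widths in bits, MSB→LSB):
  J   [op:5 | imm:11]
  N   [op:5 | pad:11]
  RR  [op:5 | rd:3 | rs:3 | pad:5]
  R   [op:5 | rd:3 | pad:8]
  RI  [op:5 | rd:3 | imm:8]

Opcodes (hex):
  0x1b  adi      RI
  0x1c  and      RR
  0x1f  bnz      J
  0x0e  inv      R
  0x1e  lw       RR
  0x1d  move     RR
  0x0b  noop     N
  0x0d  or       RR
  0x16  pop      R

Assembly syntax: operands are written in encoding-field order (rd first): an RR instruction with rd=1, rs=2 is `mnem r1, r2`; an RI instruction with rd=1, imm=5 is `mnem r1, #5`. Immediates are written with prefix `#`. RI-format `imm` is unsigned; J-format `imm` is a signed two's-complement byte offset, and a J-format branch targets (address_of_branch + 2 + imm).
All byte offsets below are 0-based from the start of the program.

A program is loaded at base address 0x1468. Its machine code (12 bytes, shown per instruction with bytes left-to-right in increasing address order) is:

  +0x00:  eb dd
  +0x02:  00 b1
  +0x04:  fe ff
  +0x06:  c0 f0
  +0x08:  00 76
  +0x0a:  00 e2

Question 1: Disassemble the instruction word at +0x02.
+0x02: 00 b1 ⇒ word 0xb100 (little)
  op=0xb100>>11=0x16 ⇒ pop (R)
  [10:8] rd=1 = r1

pop r1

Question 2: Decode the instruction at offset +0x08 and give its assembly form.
inv r6

off 0x08: read 00 76 as little → 0x7600
  opcode bits[15:11]=0xe: inv/R
  rd: (w>>8)&0x7=0x6 → r6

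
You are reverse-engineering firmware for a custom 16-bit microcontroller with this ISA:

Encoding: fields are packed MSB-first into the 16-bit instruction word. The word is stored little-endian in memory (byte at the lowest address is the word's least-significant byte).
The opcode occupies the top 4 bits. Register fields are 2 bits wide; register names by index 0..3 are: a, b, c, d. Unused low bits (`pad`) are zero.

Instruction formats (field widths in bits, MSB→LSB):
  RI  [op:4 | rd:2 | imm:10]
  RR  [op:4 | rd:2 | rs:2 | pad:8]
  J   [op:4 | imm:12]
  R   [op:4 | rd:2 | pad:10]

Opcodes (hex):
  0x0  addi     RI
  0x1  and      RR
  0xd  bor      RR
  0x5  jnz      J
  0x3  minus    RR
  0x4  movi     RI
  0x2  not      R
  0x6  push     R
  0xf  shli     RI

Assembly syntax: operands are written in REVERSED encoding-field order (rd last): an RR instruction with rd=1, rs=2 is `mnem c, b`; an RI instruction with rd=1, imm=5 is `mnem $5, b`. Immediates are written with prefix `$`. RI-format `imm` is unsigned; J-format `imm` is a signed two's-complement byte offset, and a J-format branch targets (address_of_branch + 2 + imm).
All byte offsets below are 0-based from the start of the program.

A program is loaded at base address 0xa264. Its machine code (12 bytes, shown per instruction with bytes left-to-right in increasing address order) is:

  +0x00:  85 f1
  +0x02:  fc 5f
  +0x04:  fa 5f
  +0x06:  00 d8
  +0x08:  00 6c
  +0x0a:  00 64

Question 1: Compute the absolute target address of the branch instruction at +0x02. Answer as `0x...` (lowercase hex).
0xa264

[02] fc 5f → 0x5ffc
  op=0x5ffc>>12=0x5 ⇒ jnz (J)
  imm: (w>>0)&0xfff=0xffc (s12→-4) → $-4
  target = base 0xa264 + off 0x02 + 2 + imm -4 = 0xa264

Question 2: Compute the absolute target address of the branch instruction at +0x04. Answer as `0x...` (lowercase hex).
0xa264

+0x04: fa 5f ⇒ word 0x5ffa (little)
  opcode bits[15:12]=0x5: jnz/J
  [11:0] imm=4090 (s12→-6) = $-6
  target = base 0xa264 + off 0x04 + 2 + imm -6 = 0xa264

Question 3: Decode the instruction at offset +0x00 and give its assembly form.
shli $389, a

[00] 85 f1 → 0xf185
  op=0xf185>>12=0xf ⇒ shli (RI)
  [11:10] rd=0 = a
  [9:0] imm=389 = $389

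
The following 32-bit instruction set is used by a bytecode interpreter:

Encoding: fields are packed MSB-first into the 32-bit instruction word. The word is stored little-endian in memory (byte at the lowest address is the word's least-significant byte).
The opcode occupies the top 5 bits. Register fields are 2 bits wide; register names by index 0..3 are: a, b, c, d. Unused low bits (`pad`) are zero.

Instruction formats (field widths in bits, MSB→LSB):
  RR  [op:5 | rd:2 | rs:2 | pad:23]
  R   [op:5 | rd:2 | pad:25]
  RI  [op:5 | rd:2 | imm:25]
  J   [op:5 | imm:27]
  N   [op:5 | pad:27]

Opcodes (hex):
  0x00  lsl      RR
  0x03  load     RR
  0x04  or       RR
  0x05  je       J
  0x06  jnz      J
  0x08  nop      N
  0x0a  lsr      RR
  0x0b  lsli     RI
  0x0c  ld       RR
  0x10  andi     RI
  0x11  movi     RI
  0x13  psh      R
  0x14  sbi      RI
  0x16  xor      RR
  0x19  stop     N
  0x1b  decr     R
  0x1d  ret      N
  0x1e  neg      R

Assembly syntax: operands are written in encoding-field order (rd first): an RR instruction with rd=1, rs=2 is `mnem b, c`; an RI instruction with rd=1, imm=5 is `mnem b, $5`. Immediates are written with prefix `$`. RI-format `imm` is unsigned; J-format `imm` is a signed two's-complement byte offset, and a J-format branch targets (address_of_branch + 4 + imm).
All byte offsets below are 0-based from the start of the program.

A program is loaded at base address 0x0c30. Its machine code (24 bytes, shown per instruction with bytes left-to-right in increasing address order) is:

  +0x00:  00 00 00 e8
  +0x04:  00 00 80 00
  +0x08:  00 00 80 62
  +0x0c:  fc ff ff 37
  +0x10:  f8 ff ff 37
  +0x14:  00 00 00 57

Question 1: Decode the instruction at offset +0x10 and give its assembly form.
+0x10: f8 ff ff 37 ⇒ word 0x37fffff8 (little)
  op=0x37fffff8>>27=0x6 ⇒ jnz (J)
  [26:0] imm=134217720 (s27→-8) = $-8

jnz $-8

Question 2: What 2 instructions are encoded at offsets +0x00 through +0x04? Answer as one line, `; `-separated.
ret; lsl a, b

[00] 00 00 00 e8 → 0xe8000000
  opcode bits[31:27]=0x1d: ret/N
[04] 00 00 80 00 → 0x00800000
  opcode bits[31:27]=0x0: lsl/RR
  rd@[26:25]=0x0 ⇒ a
  rs@[24:23]=0x1 ⇒ b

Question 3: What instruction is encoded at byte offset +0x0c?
@+0c  little-endian(fc ff ff 37) = 0x37fffffc
  opcode bits[31:27]=0x6: jnz/J
  imm@[26:0]=0x7fffffc (s27→-4) ⇒ $-4

jnz $-4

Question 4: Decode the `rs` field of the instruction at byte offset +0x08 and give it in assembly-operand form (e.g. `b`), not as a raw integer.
off 0x08: read 00 00 80 62 as little → 0x62800000
  op=0x62800000>>27=0xc ⇒ ld (RR)
  rd: (w>>25)&0x3=0x1 → b
  rs: (w>>23)&0x3=0x1 → b

b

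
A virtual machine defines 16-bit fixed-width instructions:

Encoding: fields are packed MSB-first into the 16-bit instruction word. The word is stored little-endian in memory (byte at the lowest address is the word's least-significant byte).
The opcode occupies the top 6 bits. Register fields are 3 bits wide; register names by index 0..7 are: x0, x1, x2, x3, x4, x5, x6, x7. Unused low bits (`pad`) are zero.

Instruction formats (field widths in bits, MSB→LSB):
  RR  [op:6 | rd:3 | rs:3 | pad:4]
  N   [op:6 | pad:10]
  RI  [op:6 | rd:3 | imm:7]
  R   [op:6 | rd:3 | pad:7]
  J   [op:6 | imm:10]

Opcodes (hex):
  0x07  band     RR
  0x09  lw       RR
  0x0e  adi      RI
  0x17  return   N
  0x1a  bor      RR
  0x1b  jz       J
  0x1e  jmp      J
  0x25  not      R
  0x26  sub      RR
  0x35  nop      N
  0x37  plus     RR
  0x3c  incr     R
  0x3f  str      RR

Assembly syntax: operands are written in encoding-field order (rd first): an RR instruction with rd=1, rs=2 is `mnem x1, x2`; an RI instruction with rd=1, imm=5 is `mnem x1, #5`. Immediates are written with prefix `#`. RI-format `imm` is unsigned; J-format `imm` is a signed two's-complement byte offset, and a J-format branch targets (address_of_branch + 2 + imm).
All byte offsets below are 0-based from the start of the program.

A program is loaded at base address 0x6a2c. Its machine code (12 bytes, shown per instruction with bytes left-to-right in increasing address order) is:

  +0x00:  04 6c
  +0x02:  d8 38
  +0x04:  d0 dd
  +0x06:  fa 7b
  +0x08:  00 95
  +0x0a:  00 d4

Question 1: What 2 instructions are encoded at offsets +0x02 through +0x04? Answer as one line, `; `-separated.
adi x1, #88; plus x3, x5

off 0x02: read d8 38 as little → 0x38d8
  top 6b → 0xe → adi [RI]
  [9:7] rd=1 = x1
  [6:0] imm=88 = #88
off 0x04: read d0 dd as little → 0xddd0
  top 6b → 0x37 → plus [RR]
  [9:7] rd=3 = x3
  [6:4] rs=5 = x5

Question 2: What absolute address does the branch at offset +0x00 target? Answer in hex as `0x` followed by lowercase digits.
off 0x00: read 04 6c as little → 0x6c04
  top 6b → 0x1b → jz [J]
  [9:0] imm=4 = #4
  target = base 0x6a2c + off 0x00 + 2 + imm 4 = 0x6a32

0x6a32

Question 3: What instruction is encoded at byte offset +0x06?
jmp #-6

off 0x06: read fa 7b as little → 0x7bfa
  top 6b → 0x1e → jmp [J]
  [9:0] imm=1018 (s10→-6) = #-6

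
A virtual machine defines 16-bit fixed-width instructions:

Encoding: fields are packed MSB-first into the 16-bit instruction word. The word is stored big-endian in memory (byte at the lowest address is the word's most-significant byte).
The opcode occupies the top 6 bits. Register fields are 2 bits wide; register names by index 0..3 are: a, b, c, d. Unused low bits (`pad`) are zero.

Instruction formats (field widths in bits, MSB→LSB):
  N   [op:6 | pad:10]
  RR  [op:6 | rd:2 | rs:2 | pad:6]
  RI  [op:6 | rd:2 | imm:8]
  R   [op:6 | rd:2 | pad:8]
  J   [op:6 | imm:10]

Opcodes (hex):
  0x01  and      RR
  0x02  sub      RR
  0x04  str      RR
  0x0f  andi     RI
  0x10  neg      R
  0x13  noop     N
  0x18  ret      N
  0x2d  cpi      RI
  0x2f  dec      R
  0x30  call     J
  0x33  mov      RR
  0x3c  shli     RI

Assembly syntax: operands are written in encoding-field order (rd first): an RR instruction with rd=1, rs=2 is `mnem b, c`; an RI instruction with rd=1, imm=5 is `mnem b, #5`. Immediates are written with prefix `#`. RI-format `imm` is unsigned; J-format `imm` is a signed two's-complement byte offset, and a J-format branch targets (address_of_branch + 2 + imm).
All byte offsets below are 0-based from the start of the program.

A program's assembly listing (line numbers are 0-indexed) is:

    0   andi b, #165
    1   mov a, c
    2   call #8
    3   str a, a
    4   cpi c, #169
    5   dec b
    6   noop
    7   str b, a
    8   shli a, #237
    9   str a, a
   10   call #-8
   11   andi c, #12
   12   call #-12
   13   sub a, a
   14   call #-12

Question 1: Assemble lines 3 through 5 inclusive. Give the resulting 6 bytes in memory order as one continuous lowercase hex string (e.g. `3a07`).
1000b6a9bd00

line 3 (str): pack op=0x4:6|rd=0:2|rs=0:2|pad=0:6 = 0x1000; big→ 10 00
line 4 (cpi): pack op=0x2d:6|rd=2:2|imm=169:8 = 0xb6a9; big→ b6 a9
line 5 (dec): pack op=0x2f:6|rd=1:2|pad=0:8 = 0xbd00; big→ bd 00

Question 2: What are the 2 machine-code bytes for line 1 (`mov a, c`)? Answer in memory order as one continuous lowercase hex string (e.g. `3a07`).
line 1 (mov): pack op=0x33:6|rd=0:2|rs=2:2|pad=0:6 = 0xcc80; big→ cc 80

cc80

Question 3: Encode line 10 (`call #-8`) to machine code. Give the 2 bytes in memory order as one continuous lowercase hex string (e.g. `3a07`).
10. call fields op=0x30:6|imm=-8:10 → word c3f8h → c3 f8

c3f8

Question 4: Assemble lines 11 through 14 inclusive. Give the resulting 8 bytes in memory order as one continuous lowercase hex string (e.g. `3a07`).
line 11 (andi): pack op=0xf:6|rd=2:2|imm=12:8 = 0x3e0c; big→ 3e 0c
line 12 (call): pack op=0x30:6|imm=-12:10 = 0xc3f4; big→ c3 f4
line 13 (sub): pack op=0x2:6|rd=0:2|rs=0:2|pad=0:6 = 0x0800; big→ 08 00
line 14 (call): pack op=0x30:6|imm=-12:10 = 0xc3f4; big→ c3 f4

3e0cc3f40800c3f4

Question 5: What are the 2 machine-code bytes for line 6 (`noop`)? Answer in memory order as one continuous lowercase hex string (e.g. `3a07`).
line 6 (noop): pack op=0x13:6|pad=0:10 = 0x4c00; big→ 4c 00

4c00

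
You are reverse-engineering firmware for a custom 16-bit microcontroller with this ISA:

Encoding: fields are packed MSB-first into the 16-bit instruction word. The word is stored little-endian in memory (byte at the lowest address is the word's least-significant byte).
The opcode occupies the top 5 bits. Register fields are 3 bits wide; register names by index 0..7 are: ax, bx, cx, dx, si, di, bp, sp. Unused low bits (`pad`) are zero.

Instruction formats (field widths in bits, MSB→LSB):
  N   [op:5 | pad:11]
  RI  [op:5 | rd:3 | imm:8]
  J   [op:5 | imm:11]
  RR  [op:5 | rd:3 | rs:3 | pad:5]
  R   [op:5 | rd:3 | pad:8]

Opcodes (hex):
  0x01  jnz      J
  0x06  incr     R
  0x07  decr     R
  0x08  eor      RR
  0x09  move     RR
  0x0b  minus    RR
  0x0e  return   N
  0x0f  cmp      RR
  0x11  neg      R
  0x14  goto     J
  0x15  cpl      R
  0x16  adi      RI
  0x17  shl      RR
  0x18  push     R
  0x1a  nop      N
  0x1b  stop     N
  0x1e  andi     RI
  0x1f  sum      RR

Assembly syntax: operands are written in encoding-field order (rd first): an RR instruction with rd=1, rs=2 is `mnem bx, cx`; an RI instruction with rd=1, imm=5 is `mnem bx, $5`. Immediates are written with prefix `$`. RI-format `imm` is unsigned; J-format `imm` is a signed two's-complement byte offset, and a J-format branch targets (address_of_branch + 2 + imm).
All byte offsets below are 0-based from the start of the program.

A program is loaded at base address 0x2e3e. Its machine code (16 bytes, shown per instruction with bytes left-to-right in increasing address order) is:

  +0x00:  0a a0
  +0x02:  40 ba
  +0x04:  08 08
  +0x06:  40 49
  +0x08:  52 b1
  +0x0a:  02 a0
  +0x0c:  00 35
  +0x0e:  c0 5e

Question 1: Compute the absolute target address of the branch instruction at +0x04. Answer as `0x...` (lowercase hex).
+0x04: 08 08 ⇒ word 0x0808 (little)
  op=0x0808>>11=0x1 ⇒ jnz (J)
  imm@[10:0]=0x8 ⇒ $8
  target = base 0x2e3e + off 0x04 + 2 + imm 8 = 0x2e4c

0x2e4c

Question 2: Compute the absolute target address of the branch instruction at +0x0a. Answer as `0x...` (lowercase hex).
[0a] 02 a0 → 0xa002
  top 5b → 0x14 → goto [J]
  imm@[10:0]=0x2 ⇒ $2
  target = base 0x2e3e + off 0x0a + 2 + imm 2 = 0x2e4c

0x2e4c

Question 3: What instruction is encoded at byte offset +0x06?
move bx, cx

[06] 40 49 → 0x4940
  op=0x4940>>11=0x9 ⇒ move (RR)
  rd@[10:8]=0x1 ⇒ bx
  rs@[7:5]=0x2 ⇒ cx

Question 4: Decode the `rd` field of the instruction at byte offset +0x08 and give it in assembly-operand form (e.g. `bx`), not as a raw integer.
bx

off 0x08: read 52 b1 as little → 0xb152
  top 5b → 0x16 → adi [RI]
  [10:8] rd=1 = bx
  [7:0] imm=82 = $82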